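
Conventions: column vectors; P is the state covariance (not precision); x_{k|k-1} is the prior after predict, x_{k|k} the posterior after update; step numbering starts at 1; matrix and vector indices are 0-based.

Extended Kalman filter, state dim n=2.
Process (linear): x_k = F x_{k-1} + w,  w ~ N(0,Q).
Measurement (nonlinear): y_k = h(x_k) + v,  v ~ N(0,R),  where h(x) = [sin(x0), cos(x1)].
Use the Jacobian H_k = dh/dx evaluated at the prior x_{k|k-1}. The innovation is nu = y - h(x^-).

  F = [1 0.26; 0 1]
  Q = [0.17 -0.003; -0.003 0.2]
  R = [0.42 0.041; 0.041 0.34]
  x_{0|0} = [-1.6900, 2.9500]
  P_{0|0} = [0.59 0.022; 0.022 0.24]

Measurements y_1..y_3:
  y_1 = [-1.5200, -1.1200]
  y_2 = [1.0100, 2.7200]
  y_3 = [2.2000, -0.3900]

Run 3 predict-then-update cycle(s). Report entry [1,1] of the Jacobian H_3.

step 1: x^-=[-0.9230, 2.9500]  P^-=[0.7877 0.0814; 0.0814 0.4400]  H_jac=[0.6034 0.0000; 0.0000 -0.1904]  S=[0.7068 0.0316; 0.0316 0.3560]  K=[0.6771 -0.1037; 0.0804 -0.2425]  nu=[-0.7226, -0.1383]  x^+=[-1.3979, 2.9255]  P^+=[0.4642 0.0394; 0.0394 0.4157]
step 2: x^-=[-0.6373, 2.9255]  P^-=[0.6828 0.1445; 0.1445 0.6157]  H_jac=[0.8037 0.0000; 0.0000 -0.2144]  S=[0.8611 0.0161; 0.0161 0.3683]  K=[0.6394 -0.1121; 0.1417 -0.3647]  nu=[1.6050, 3.6967]  x^+=[-0.0253, 1.8048]  P^+=[0.3284 0.0555; 0.0555 0.5511]
step 3: x^-=[0.4439, 1.8048]  P^-=[0.5645 0.1957; 0.1957 0.7511]  H_jac=[0.9031 0.0000; 0.0000 -0.9727]  S=[0.8804 -0.1310; -0.1310 1.0507]  K=[0.5625 -0.1111; 0.0992 -0.6830]  nu=[1.7705, -0.1581]  x^+=[1.4575, 2.0884]  P^+=[0.2566 0.0151; 0.0151 0.2345]

H_jac[1,1] = -0.9727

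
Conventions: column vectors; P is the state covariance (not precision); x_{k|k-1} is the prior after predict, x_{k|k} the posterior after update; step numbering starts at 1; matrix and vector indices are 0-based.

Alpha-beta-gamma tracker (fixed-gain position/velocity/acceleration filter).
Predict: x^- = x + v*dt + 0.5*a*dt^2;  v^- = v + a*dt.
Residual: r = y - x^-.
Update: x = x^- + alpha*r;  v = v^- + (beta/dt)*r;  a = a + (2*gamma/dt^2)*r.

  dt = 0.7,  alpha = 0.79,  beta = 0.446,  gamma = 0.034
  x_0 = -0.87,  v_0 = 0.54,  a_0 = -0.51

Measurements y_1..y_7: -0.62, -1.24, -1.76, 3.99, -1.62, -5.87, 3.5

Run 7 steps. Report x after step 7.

x_post = 1.0313

step 1: x_pred=-0.6169  r=-0.0030  x^+=-0.6194  v^+=0.1811  a^+=-0.5104
step 2: x_pred=-0.6177  r=-0.6223  x^+=-1.1093  v^+=-0.5728  a^+=-0.5968
step 3: x_pred=-1.6564  r=-0.1036  x^+=-1.7383  v^+=-1.0565  a^+=-0.6112
step 4: x_pred=-2.6275  r=6.6175  x^+=2.6003  v^+=2.7320  a^+=0.3072
step 5: x_pred=4.5880  r=-6.2080  x^+=-0.3163  v^+=-1.0083  a^+=-0.5543
step 6: x_pred=-1.1580  r=-4.7120  x^+=-4.8805  v^+=-4.3986  a^+=-1.2082
step 7: x_pred=-8.2555  r=11.7555  x^+=1.0313  v^+=2.2456  a^+=0.4231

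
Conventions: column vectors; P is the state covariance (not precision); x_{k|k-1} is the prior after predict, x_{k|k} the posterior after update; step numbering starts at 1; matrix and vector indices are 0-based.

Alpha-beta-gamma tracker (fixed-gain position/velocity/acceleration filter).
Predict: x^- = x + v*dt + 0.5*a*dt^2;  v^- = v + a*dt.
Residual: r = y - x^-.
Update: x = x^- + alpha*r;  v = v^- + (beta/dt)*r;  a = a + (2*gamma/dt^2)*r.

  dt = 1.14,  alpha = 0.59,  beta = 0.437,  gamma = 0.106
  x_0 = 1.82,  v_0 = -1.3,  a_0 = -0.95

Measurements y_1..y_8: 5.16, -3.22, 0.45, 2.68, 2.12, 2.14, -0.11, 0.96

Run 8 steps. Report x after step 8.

x_post = 1.7064

step 1: x_pred=-0.2793  r=5.4393  x^+=2.9299  v^+=-0.2979  a^+=-0.0627
step 2: x_pred=2.5495  r=-5.7695  x^+=-0.8545  v^+=-2.5811  a^+=-1.0039
step 3: x_pred=-4.4492  r=4.8992  x^+=-1.5587  v^+=-1.8474  a^+=-0.2047
step 4: x_pred=-3.7977  r=6.4777  x^+=0.0241  v^+=0.4024  a^+=0.8520
step 5: x_pred=1.0365  r=1.0835  x^+=1.6758  v^+=1.7890  a^+=1.0288
step 6: x_pred=4.3838  r=-2.2438  x^+=3.0599  v^+=2.1017  a^+=0.6628
step 7: x_pred=5.8866  r=-5.9966  x^+=2.3486  v^+=0.5586  a^+=-0.3154
step 8: x_pred=2.7804  r=-1.8204  x^+=1.7064  v^+=-0.4988  a^+=-0.6124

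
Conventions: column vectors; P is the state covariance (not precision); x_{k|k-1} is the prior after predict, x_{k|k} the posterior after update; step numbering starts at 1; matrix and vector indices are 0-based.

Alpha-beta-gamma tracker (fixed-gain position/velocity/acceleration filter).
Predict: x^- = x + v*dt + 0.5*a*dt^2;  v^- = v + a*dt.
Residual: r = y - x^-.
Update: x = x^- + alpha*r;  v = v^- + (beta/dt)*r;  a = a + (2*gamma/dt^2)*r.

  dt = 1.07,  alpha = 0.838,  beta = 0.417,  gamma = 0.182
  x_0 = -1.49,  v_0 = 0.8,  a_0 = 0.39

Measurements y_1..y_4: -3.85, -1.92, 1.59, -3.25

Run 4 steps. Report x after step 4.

step 1: x_pred=-0.4107  r=-3.4393  x^+=-3.2928  v^+=-0.1230  a^+=-0.7034
step 2: x_pred=-3.8272  r=1.9072  x^+=-2.2290  v^+=-0.1325  a^+=-0.0971
step 3: x_pred=-2.4263  r=4.0163  x^+=0.9394  v^+=1.3289  a^+=1.1798
step 4: x_pred=3.0366  r=-6.2866  x^+=-2.2316  v^+=0.1412  a^+=-0.8189

x_post = -2.2316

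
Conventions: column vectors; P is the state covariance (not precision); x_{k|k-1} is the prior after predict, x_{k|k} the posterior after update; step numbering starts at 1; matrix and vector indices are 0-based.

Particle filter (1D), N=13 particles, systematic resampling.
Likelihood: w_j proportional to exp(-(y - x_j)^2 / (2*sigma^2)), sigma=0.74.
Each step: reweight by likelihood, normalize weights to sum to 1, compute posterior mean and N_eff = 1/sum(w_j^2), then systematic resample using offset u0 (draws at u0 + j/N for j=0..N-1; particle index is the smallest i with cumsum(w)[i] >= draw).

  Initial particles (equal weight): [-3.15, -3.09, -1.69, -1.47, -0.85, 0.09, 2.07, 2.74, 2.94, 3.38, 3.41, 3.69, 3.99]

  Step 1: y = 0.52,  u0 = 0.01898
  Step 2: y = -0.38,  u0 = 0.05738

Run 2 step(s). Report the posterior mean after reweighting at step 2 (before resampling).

step 1: w=[0.0000, 0.0000, 0.0097, 0.0226, 0.1512, 0.7087, 0.0936, 0.0093, 0.0040, 0.0005, 0.0004, 0.0001, 0.0000]  mean=0.1200  Neff=1.8708  idx=[3, 4, 4, 5, 5, 5, 5, 5, 5, 5, 5, 5, 6]
step 2: w=[0.0362, 0.0876, 0.0876, 0.0876, 0.0876, 0.0876, 0.0876, 0.0876, 0.0876, 0.0876, 0.0876, 0.0876, 0.0004]  mean=-0.1303  Neff=11.6717  idx=[1, 2, 2, 3, 4, 5, 6, 7, 8, 9, 10, 10, 11]

post_mean = -0.1303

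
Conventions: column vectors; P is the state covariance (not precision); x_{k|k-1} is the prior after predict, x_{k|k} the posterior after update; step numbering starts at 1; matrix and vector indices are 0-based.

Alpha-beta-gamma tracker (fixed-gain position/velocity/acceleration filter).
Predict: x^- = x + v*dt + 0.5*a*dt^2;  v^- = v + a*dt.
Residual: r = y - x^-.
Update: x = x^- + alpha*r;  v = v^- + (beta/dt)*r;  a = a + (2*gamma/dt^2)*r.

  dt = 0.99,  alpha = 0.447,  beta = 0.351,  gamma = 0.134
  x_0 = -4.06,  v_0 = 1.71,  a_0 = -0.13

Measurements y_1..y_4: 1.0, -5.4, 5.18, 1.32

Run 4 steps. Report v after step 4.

v_post = 1.2835

step 1: x_pred=-2.4308  r=3.4308  x^+=-0.8972  v^+=2.7977  a^+=0.8081
step 2: x_pred=2.2685  r=-7.6685  x^+=-1.1593  v^+=0.8789  a^+=-1.2888
step 3: x_pred=-0.9208  r=6.1008  x^+=1.8063  v^+=1.7660  a^+=0.3794
step 4: x_pred=3.7406  r=-2.4206  x^+=2.6586  v^+=1.2835  a^+=-0.2824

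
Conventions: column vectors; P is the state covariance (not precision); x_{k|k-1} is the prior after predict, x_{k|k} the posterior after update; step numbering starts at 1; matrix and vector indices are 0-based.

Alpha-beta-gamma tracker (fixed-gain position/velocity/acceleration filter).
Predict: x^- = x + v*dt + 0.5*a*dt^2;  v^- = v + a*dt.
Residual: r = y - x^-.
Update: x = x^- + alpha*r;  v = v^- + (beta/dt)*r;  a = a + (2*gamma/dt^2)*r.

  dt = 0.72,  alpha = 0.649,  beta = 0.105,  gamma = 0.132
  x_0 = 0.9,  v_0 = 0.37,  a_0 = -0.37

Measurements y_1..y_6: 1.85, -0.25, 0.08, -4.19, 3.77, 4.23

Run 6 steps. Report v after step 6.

step 1: x_pred=1.0705  r=0.7795  x^+=1.5764  v^+=0.2173  a^+=0.0270
step 2: x_pred=1.7398  r=-1.9898  x^+=0.4484  v^+=-0.0535  a^+=-0.9864
step 3: x_pred=0.1543  r=-0.0743  x^+=0.1061  v^+=-0.7745  a^+=-1.0242
step 4: x_pred=-0.7170  r=-3.4730  x^+=-2.9710  v^+=-2.0184  a^+=-2.7928
step 5: x_pred=-5.1481  r=8.9181  x^+=0.6397  v^+=-2.7286  a^+=1.7488
step 6: x_pred=-0.8716  r=5.1016  x^+=2.4393  v^+=-0.7255  a^+=4.3469

v_post = -0.7255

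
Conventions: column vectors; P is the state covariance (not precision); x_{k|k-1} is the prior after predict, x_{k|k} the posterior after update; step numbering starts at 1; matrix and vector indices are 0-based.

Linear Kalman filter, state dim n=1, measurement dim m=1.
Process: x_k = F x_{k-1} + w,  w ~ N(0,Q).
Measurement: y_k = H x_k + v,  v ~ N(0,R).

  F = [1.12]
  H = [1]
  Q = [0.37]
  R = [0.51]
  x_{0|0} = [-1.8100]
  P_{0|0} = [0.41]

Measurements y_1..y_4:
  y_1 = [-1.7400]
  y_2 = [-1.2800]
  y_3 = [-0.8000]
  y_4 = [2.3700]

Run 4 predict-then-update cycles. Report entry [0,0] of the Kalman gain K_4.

K[0,0] = 0.5959

step 1: x^-=[-2.0272]  P^-=[0.8843]  S=[1.3943]  K=[0.6342]  nu=[0.2872]  x^+=[-1.8451]  P^+=[0.3235]
step 2: x^-=[-2.0665]  P^-=[0.7757]  S=[1.2857]  K=[0.6033]  nu=[0.7865]  x^+=[-1.5920]  P^+=[0.3077]
step 3: x^-=[-1.7830]  P^-=[0.7560]  S=[1.2660]  K=[0.5972]  nu=[0.9830]  x^+=[-1.1960]  P^+=[0.3045]
step 4: x^-=[-1.3395]  P^-=[0.7520]  S=[1.2620]  K=[0.5959]  nu=[3.7095]  x^+=[0.8709]  P^+=[0.3039]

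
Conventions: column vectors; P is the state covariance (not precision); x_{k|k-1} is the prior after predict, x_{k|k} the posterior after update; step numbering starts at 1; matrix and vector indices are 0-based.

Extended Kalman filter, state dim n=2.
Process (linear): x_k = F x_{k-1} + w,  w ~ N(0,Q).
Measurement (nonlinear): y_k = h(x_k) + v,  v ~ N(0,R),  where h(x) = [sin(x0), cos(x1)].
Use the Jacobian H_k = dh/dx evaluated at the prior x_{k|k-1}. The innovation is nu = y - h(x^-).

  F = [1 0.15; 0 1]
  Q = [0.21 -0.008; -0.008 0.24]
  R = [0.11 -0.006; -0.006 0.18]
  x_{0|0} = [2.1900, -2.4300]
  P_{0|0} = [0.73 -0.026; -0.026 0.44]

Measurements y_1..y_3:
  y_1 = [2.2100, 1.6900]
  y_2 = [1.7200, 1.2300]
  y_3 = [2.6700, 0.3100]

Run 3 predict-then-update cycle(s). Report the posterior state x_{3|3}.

x_post = [1.6558, 0.1762]

step 1: x^-=[1.8255, -2.4300]  P^-=[0.9421 0.0320; 0.0320 0.6800]  H_jac=[-0.2520 0.0000; 0.0000 0.6530]  S=[0.1698 -0.0113; -0.0113 0.4700]  K=[-1.3972 0.0110; 0.0152 0.9452]  nu=[1.2423, 2.4473]  x^+=[0.1167, -0.0979]  P^+=[0.6102 0.0159; 0.0159 0.2604]
step 2: x^-=[0.1021, -0.0979]  P^-=[0.8308 0.0469; 0.0469 0.5004]  H_jac=[0.9948 0.0000; 0.0000 0.0977]  S=[0.9322 -0.0014; -0.0014 0.1848]  K=[0.8867 0.0317; 0.0505 0.2650]  nu=[1.6181, 0.2348]  x^+=[1.5442, 0.0460]  P^+=[0.0979 0.0040; 0.0040 0.4851]
step 3: x^-=[1.5511, 0.0460]  P^-=[0.3200 0.0687; 0.0687 0.7251]  H_jac=[0.0197 0.0000; 0.0000 -0.0460]  S=[0.1101 -0.0061; -0.0061 0.1815]  K=[0.0563 -0.0155; 0.0022 -0.1837]  nu=[1.6702, -0.6889]  x^+=[1.6558, 0.1762]  P^+=[0.3196 0.0681; 0.0681 0.7189]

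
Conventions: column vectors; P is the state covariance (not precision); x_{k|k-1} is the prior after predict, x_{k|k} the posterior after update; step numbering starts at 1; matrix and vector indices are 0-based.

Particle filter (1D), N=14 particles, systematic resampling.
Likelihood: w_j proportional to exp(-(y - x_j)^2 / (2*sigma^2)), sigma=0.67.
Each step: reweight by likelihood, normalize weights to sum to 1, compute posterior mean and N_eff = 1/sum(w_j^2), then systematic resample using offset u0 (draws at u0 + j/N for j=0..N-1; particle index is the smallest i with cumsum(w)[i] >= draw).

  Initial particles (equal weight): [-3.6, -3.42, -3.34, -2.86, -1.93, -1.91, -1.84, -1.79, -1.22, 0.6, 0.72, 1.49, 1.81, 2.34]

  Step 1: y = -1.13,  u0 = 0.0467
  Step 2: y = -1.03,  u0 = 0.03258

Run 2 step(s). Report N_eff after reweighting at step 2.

N_eff = 12.2461

step 1: w=[0.0003, 0.0009, 0.0013, 0.0109, 0.1496, 0.1549, 0.1740, 0.1878, 0.3024, 0.0109, 0.0067, 0.0001, 0.0000, 0.0000]  mean=-1.6381  Neff=4.9099  idx=[4, 4, 5, 5, 6, 6, 6, 7, 7, 8, 8, 8, 8, 8]
step 2: w=[0.0453, 0.0453, 0.0471, 0.0471, 0.0538, 0.0538, 0.0538, 0.0587, 0.0587, 0.1073, 0.1073, 0.1073, 0.1073, 0.1073]  mean=-1.5163  Neff=12.2461  idx=[0, 2, 3, 5, 6, 7, 8, 9, 10, 10, 11, 12, 12, 13]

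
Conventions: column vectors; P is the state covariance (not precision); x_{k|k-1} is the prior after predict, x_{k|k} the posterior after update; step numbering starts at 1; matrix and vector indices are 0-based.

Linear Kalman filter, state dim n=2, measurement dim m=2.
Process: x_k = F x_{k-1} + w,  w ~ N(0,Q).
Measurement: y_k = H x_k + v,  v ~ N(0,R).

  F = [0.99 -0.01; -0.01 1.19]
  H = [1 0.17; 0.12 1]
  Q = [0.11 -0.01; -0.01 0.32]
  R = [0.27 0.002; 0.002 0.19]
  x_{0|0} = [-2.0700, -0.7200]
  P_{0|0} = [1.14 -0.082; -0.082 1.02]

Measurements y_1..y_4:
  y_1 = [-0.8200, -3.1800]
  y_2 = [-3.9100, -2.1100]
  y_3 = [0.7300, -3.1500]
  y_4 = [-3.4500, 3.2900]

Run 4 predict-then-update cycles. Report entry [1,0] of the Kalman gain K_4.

step 1: x^-=[-2.0421, -0.8361]  P^-=[1.2290 -0.1300; -0.1300 1.7665]  S=[1.5059 0.3171; 0.3171 1.9430]  K=[0.8280 -0.1262; -0.0794 0.9141]  nu=[1.3642, -2.0988]  x^+=[-0.6477, -2.8630]  P^+=[0.2318 -0.0501; -0.0501 0.1795]
step 2: x^-=[-0.6126, -3.4005]  P^-=[0.3382 -0.0735; -0.0735 0.5755]  S=[0.5999 0.0654; 0.0654 0.7527]  K=[0.5530 -0.0918; -0.0419 0.7565]  nu=[-2.7194, 1.3640]  x^+=[-2.2416, -2.2546]  P^+=[0.1551 -0.0349; -0.0349 0.1478]
step 3: x^-=[-2.1967, -2.6606]  P^-=[0.2627 -0.0545; -0.0545 0.5302]  S=[0.5295 0.0681; 0.0681 0.7109]  K=[0.4888 -0.0791; -0.0277 0.7393]  nu=[3.3790, -0.2258]  x^+=[-0.5272, -2.9211]  P^+=[0.1370 -0.0305; -0.0305 0.1441]
step 4: x^-=[-0.4927, -3.4708]  P^-=[0.2449 -0.0490; -0.0490 0.5247]  S=[0.5134 0.0706; 0.0706 0.7065]  K=[0.4711 -0.0748; -0.0230 0.7367]  nu=[-2.3673, 6.8199]  x^+=[-2.1181, 1.6078]  P^+=[0.1320 -0.0291; -0.0291 0.1434]

K[1,0] = -0.0230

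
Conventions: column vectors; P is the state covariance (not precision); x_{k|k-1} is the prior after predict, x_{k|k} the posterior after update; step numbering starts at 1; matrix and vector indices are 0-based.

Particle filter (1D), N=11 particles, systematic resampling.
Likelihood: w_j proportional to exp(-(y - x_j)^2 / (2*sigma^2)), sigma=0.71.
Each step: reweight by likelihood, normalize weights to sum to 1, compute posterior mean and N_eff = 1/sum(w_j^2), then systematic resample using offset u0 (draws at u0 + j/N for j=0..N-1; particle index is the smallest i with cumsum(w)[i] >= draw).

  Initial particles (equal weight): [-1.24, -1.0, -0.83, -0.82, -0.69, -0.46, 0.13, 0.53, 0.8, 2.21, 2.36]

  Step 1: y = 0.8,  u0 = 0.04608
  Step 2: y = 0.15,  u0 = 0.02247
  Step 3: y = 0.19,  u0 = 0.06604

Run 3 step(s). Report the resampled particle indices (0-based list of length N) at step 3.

step 1: w=[0.0049, 0.0121, 0.0216, 0.0223, 0.0333, 0.0624, 0.1930, 0.2803, 0.3013, 0.0419, 0.0270]  mean=0.4649  Neff=4.6473  idx=[3, 5, 6, 6, 7, 7, 7, 8, 8, 8, 9]
step 2: w=[0.0513, 0.0901, 0.1303, 0.1303, 0.1130, 0.1130, 0.1130, 0.0857, 0.0857, 0.0857, 0.0019]  mean=0.3400  Neff=9.5202  idx=[0, 1, 2, 3, 3, 4, 5, 6, 7, 8, 9]
step 3: w=[0.0415, 0.0751, 0.1138, 0.1138, 0.1138, 0.1018, 0.1018, 0.1018, 0.0789, 0.0789, 0.0789]  mean=0.3271  Neff=10.4219  idx=[1, 2, 3, 3, 4, 5, 6, 7, 8, 9, 10]

resampled_idx = [1, 2, 3, 3, 4, 5, 6, 7, 8, 9, 10]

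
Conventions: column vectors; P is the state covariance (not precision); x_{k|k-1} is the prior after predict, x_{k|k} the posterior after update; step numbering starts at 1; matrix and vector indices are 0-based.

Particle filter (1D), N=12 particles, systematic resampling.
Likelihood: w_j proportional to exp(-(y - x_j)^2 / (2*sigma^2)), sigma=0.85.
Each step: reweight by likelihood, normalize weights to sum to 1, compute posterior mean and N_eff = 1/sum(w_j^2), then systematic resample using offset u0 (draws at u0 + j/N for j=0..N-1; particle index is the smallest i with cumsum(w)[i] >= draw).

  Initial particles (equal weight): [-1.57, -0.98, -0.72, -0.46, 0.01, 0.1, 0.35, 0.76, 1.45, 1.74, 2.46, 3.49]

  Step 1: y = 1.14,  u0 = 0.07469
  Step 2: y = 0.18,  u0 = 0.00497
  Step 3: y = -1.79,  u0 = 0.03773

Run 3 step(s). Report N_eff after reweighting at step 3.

step 1: w=[0.0013, 0.0093, 0.0191, 0.0355, 0.0863, 0.0988, 0.1356, 0.1890, 0.1954, 0.1628, 0.0625, 0.0046]  mean=0.8968  Neff=7.0626  idx=[4, 5, 5, 6, 7, 7, 7, 8, 8, 9, 9, 10]
step 2: w=[0.1328, 0.1349, 0.1349, 0.1328, 0.1073, 0.1073, 0.1073, 0.0444, 0.0444, 0.0251, 0.0251, 0.0037]  mean=0.5448  Neff=8.9758  idx=[0, 0, 1, 1, 2, 3, 3, 4, 5, 6, 6, 8]
step 3: w=[0.1786, 0.1786, 0.1419, 0.1419, 0.1419, 0.0707, 0.0707, 0.0187, 0.0187, 0.0187, 0.0187, 0.0012]  mean=0.1541  Neff=7.3772  idx=[0, 0, 1, 1, 2, 2, 3, 3, 4, 5, 6, 8]

N_eff = 7.3772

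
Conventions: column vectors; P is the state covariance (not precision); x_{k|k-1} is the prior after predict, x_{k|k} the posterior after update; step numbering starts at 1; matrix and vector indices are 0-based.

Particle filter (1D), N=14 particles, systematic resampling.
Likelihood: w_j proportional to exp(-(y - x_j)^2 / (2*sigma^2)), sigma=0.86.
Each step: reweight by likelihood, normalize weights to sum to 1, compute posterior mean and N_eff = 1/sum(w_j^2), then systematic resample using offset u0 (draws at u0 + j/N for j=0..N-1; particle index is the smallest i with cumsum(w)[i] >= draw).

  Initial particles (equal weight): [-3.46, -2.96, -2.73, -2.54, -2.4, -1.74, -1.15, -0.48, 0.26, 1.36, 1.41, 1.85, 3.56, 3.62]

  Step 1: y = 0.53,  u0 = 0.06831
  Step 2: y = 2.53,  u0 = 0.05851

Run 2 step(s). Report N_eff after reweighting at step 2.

N_eff = 6.9215

step 1: w=[0.0000, 0.0001, 0.0002, 0.0005, 0.0010, 0.0097, 0.0468, 0.1583, 0.3003, 0.1980, 0.1869, 0.0971, 0.0006, 0.0005]  mean=0.6434  Neff=4.9735  idx=[7, 7, 7, 8, 8, 8, 8, 9, 9, 9, 10, 10, 11, 11]
step 2: w=[0.0006, 0.0006, 0.0006, 0.0084, 0.0084, 0.0084, 0.0084, 0.1089, 0.1089, 0.1089, 0.1177, 0.1177, 0.2011, 0.2011]  mean=1.5284  Neff=6.9215  idx=[7, 7, 8, 9, 9, 10, 11, 11, 12, 12, 12, 13, 13, 13]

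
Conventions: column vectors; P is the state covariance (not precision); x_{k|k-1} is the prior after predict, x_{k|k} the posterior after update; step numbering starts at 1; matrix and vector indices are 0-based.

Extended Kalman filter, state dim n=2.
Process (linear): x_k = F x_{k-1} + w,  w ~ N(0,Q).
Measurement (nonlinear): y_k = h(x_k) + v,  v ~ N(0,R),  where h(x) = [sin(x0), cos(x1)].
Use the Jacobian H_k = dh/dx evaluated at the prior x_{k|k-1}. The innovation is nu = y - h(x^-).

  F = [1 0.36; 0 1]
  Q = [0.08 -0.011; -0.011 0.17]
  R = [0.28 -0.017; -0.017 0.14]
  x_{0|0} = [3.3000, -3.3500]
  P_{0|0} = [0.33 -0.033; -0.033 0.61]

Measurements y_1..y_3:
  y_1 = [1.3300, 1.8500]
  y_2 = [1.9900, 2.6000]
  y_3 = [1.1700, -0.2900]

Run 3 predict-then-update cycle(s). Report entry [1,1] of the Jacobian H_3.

H_jac[1,1] = 0.3468

step 1: x^-=[2.0940, -3.3500]  P^-=[0.4653 0.1756; 0.1756 0.7800]  H_jac=[-0.4997 0.0000; 0.0000 -0.2069]  S=[0.3962 0.0012; 0.0012 0.1734]  K=[-0.5862 -0.2056; -0.2188 -0.9293]  nu=[0.4638, 2.8284]  x^+=[1.2405, -6.0798]  P^+=[0.3215 0.0910; 0.0910 0.6108]
step 2: x^-=[-0.9483, -6.0798]  P^-=[0.5462 0.2999; 0.2999 0.7808]  H_jac=[0.5831 0.0000; 0.0000 -0.2019]  S=[0.4657 -0.0523; -0.0523 0.1718]  K=[0.6671 -0.1493; 0.2820 -0.8317]  nu=[2.8024, 1.6206]  x^+=[0.6792, -6.6374]  P^+=[0.3247 0.1597; 0.1597 0.6004]
step 3: x^-=[-1.7102, -6.6374]  P^-=[0.5975 0.3648; 0.3648 0.7704]  H_jac=[-0.1390 0.0000; 0.0000 0.3468]  S=[0.2915 -0.0346; -0.0346 0.2327]  K=[-0.2243 0.5105; -0.0384 1.1427]  nu=[2.1603, -1.2279]  x^+=[-2.8215, -8.1233]  P^+=[0.5143 0.2170; 0.2170 0.4631]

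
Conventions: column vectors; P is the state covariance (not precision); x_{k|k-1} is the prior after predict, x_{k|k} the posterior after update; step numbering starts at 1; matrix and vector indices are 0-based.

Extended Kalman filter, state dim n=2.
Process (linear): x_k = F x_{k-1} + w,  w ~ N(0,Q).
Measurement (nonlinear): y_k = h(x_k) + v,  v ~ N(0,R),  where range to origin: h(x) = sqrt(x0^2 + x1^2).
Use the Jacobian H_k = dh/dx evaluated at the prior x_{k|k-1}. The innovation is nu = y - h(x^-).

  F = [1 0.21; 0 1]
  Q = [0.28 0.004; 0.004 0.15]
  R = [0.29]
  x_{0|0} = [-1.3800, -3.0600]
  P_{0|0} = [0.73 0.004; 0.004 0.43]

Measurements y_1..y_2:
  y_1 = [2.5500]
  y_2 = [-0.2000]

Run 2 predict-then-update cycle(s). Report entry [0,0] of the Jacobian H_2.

H_jac[0,0] = -0.6008

step 1: x^-=[-2.0226, -3.0600]  P^-=[1.0306 0.0983; 0.0983 0.5800]  H_jac=[-0.5514 -0.8342]  S=[1.0975]  K=[-0.5926; -0.4903]  nu=[-1.1180]  x^+=[-1.3601, -2.5119]  P^+=[0.6453 -0.2205; -0.2205 0.3162]
step 2: x^-=[-1.8876, -2.5119]  P^-=[0.8466 -0.1501; -0.1501 0.4662]  H_jac=[-0.6008 -0.7994]  S=[0.7493]  K=[-0.5186; -0.3770]  nu=[-3.3420]  x^+=[-0.1544, -1.2518]  P^+=[0.6451 -0.2966; -0.2966 0.3597]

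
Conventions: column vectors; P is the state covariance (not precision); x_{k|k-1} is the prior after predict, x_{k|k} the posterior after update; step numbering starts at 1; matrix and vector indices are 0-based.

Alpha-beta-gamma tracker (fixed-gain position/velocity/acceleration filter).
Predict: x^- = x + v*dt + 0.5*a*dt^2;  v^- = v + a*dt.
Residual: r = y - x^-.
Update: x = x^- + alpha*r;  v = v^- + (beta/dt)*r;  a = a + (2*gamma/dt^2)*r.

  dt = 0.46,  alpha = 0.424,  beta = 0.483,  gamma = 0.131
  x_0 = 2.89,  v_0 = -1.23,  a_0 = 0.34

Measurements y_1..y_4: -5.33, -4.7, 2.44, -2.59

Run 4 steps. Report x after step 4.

step 1: x_pred=2.3602  r=-7.6902  x^+=-0.9005  v^+=-9.1483  a^+=-9.1819
step 2: x_pred=-6.0801  r=1.3801  x^+=-5.4949  v^+=-11.9228  a^+=-7.4730
step 3: x_pred=-11.7701  r=14.2101  x^+=-5.7450  v^+=-0.4398  a^+=10.1217
step 4: x_pred=-4.8765  r=2.2865  x^+=-3.9070  v^+=6.6169  a^+=12.9527

x_post = -3.9070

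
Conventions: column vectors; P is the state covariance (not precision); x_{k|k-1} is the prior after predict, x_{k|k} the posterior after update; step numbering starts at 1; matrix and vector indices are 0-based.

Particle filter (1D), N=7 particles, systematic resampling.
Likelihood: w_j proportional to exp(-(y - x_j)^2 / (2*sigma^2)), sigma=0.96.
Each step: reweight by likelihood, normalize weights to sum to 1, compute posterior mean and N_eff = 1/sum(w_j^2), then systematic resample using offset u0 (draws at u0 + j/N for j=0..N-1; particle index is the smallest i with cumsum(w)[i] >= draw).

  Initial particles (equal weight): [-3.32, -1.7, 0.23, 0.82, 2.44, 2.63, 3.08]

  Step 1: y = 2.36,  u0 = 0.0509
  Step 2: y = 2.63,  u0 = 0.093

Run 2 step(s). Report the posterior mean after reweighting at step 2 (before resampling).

post_mean = 2.6516

step 1: w=[0.0000, 0.0000, 0.0278, 0.0898, 0.3242, 0.3127, 0.2455]  mean=2.4495  Neff=3.6769  idx=[3, 4, 4, 5, 5, 6, 6]
step 2: w=[0.0285, 0.1656, 0.1656, 0.1689, 0.1689, 0.1513, 0.1513]  mean=2.6516  Neff=6.3111  idx=[1, 2, 3, 3, 4, 5, 6]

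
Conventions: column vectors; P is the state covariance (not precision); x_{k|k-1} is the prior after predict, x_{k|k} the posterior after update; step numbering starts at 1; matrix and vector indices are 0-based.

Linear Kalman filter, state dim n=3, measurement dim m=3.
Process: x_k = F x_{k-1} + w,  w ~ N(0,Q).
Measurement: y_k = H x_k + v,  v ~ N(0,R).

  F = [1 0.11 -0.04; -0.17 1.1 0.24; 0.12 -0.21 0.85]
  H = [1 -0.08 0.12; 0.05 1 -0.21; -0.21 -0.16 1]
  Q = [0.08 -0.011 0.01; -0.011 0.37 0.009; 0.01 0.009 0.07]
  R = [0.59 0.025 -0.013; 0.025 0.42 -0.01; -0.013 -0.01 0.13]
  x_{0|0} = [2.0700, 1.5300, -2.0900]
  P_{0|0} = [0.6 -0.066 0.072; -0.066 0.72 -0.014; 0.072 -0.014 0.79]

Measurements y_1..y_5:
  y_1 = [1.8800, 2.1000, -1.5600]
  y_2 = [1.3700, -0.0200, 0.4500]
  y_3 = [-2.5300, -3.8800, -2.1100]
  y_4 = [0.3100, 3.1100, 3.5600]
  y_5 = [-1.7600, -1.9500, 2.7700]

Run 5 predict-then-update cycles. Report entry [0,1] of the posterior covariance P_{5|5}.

P_post[0,1] = 0.0123

step 1: x^-=[2.3219, 0.8295, -1.8494]  P^-=[0.6698 -0.0868 0.1109; -0.0868 1.3155 -0.0402; 0.1109 -0.0402 0.7042]  S=[1.3197 -0.1791 0.0722; -0.1791 1.7741 -0.3876; 0.0722 -0.3876 0.8578]  K=[0.5259 -0.0042 -0.0647; -0.0508 0.7549 0.0744; 0.1173 0.0908 0.8324]  nu=[-0.1536, 0.7660, 0.9097]  x^+=[2.1791, 1.4833, -1.0406]  P^+=[0.3056 0.0073 0.0501; 0.0073 0.3266 0.0566; 0.0501 0.0566 0.1254]
step 2: x^-=[2.3838, 1.0114, -0.9345]  P^-=[0.3868 -0.0054 0.0816; -0.0054 0.8043 -0.0016; 0.0816 -0.0016 0.1690]  S=[1.0049 -0.0465 0.0168; -0.0465 1.2311 -0.1711; 0.0168 -0.1711 0.3026]  K=[0.3958 0.0107 -0.0120; -0.0388 0.6434 -0.0610; 0.0950 0.0498 0.5258]  nu=[-0.8208, -1.3469, 2.0470]  x^+=[2.0201, 0.0518, -0.0033]  P^+=[0.2297 0.0121 0.0434; 0.0121 0.2762 0.0329; 0.0434 0.0329 0.0810]
step 3: x^-=[2.0259, -0.2872, 0.2287]  P^-=[0.3121 0.0058 0.0661; 0.0058 0.7247 -0.0169; 0.0661 -0.0169 0.1405]  S=[0.9240 -0.0309 0.0128; -0.0309 1.1580 -0.1712; 0.0128 -0.1712 0.2809]  K=[0.3464 0.0145 -0.0085; -0.0367 0.6131 -0.1018; 0.0858 0.0358 0.4784]  nu=[-4.6063, -3.6460, -1.9592]  x^+=[0.3937, -2.1542, -1.2342]  P^+=[0.2013 0.0129 0.0386; 0.0129 0.2624 0.0258; 0.0386 0.0258 0.0729]
step 4: x^-=[0.2061, -2.7327, -0.5495]  P^-=[0.2841 0.0088 0.0583; 0.0088 0.7032 -0.0203; 0.0583 -0.0203 0.1352]  S=[0.8935 -0.0263 0.0102; -0.0263 1.1380 -0.1713; 0.0102 -0.1713 0.2783]  K=[0.3256 0.0151 -0.0125; -0.0367 0.6045 -0.1104; 0.0808 0.0325 0.4704]  nu=[-0.0488, 5.7170, 3.7155]  x^+=[0.2304, 0.3149, 1.3800]  P^+=[0.1893 0.0127 0.0358; 0.0127 0.2585 0.0241; 0.0358 0.0241 0.0712]
step 5: x^-=[0.2099, 0.6384, 1.1345]  P^-=[0.2723 0.0095 0.0545; 0.0095 0.6974 -0.0208; 0.0545 -0.0208 0.1336]  S=[0.8807 -0.0250 0.0086; -0.0250 1.1325 -0.1709; 0.0086 -0.1709 0.2778]  K=[0.3164 0.0149 -0.0156; -0.0372 0.6024 -0.1119; 0.0783 0.0318 0.4687]  nu=[-2.0549, -2.3607, 1.7817]  x^+=[-0.5034, -0.9066, 1.7336]  P^+=[0.1841 0.0123 0.0343; 0.0123 0.2576 0.0237; 0.0343 0.0237 0.0706]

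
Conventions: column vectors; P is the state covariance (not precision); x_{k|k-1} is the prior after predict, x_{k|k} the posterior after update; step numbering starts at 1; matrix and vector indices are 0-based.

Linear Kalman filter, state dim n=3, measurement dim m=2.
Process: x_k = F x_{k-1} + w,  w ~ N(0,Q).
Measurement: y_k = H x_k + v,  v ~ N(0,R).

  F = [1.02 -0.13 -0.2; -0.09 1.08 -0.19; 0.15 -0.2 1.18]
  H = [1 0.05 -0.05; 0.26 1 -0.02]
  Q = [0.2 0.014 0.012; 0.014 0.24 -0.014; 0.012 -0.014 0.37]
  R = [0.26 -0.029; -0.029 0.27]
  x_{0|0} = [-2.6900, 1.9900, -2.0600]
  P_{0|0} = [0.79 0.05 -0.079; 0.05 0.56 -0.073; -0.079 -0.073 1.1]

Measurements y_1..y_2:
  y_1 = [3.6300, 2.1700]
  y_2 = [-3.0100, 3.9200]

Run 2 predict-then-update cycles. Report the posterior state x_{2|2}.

x_post = [-1.1624, 3.5423, -2.5517]

step 1: x^-=[-2.5905, 2.7827, -3.2323]  P^-=[1.0906 -0.0118 -0.2078; -0.0118 0.9568 -0.4684; -0.2078 -0.4684 1.9453]  S=[1.3797 0.3231; 0.3231 1.3161]  K=[0.7941 0.0147; -0.1361 0.7652; -0.1466 -0.3905]  nu=[5.9198, -0.0038]  x^+=[2.1101, 1.9740, -4.0987]  P^+=[0.2128 -0.0732 0.0613; -0.0732 0.2279 -0.0836; 0.0613 -0.0836 1.6779]
step 2: x^-=[2.7154, 2.7208, -4.9148]  P^-=[0.4824 -0.0500 -0.2478; -0.0500 0.6187 -0.5734; -0.2478 -0.5734 2.7858]  S=[0.7735 0.1169; 0.1169 0.9220]  K=[0.6354 0.0066; -0.0905 0.6809; -0.4320 -0.6974]  nu=[-6.1072, 0.3949]  x^+=[-1.1624, 3.5423, -2.5517]  P^+=[0.1691 -0.0602 0.0210; -0.0602 0.1993 -0.1388; 0.0210 -0.1388 2.1225]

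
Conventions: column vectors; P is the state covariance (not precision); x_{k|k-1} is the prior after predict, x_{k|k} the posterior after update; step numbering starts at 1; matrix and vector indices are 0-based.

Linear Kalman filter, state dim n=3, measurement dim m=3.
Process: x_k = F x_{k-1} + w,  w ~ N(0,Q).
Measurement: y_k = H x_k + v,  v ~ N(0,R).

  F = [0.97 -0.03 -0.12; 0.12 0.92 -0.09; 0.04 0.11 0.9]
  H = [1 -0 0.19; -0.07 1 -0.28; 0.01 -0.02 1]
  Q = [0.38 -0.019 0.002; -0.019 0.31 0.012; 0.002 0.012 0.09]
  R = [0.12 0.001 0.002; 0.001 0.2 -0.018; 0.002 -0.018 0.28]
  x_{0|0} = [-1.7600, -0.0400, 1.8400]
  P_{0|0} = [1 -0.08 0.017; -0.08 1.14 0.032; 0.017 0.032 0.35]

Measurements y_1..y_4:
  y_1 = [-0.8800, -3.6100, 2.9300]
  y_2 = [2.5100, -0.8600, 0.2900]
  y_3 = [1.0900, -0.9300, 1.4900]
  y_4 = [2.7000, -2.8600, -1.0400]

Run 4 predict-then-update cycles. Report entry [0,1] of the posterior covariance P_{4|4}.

step 1: x^-=[-1.9268, -0.4136, 1.5812]  P^-=[1.3279 -0.0066 0.0043; -0.0066 1.2688 0.1278; 0.0043 0.1278 0.3957]  S=[1.4638 -0.0965 0.0944; -0.0965 1.4359 -0.0270; 0.0944 -0.0270 0.6714]  K=[0.9136 -0.0106 -0.1025; 0.0577 0.8663 0.1792; 0.0182 0.0238 0.5841]  nu=[0.7464, -2.8885, 1.3598]  x^+=[-1.3536, -2.6293, 2.3203]  P^+=[0.1147 0.0009 -0.0278; 0.0009 0.1809 0.0383; -0.0278 0.0383 0.1642]
step 2: x^-=[-1.5126, -2.7902, 1.7449]  P^-=[0.4972 -0.0094 -0.0375; -0.0094 0.4605 0.0460; -0.0375 0.0460 0.2310]  S=[0.6112 -0.0357 0.0133; -0.0357 0.6551 -0.0433; 0.0133 -0.0433 0.5086]  K=[0.8028 -0.0133 -0.0857; 0.0367 0.6949 0.1304; 0.0009 0.0055 0.4520]  nu=[3.6910, 2.3129, -1.4956]  x^+=[1.5479, -1.2424, 1.0851]  P^+=[0.1005 0.0002 -0.0232; 0.0002 0.1442 0.0270; -0.0232 0.0270 0.1272]
step 3: x^-=[1.4086, -1.0549, 0.9018]  P^-=[0.4821 -0.0102 -0.0295; -0.0102 0.4306 0.0364; -0.0295 0.0364 0.1986]  S=[0.5981 -0.0380 0.0151; -0.0380 0.6285 -0.0439; 0.0151 -0.0439 0.4768]  K=[0.7978 -0.0141 -0.0778; 0.0347 0.6806 0.1197; 0.0035 0.0019 0.4145]  nu=[-0.4899, 0.4760, 0.5530]  x^+=[0.9680, -0.6817, 1.1302]  P^+=[0.0995 0.0005 -0.0209; 0.0005 0.1408 0.0241; -0.0209 0.0241 0.1167]
step 4: x^-=[0.8237, -0.6128, 0.9809]  P^-=[0.4805 -0.0101 -0.0263; -0.0101 0.4281 0.0349; -0.0263 0.0349 0.1897]  S=[0.5973 -0.0385 0.0166; -0.0385 0.6262 -0.0432; 0.0166 -0.0432 0.4680]  K=[0.7972 -0.0142 -0.0750; 0.0347 0.6794 0.1174; 0.0052 0.0019 0.4033]  nu=[1.6899, -1.9149, -2.0414]  x^+=[2.3513, -2.0948, 0.1629]  P^+=[0.0993 0.0006 -0.0201; 0.0006 0.1404 0.0235; -0.0201 0.0235 0.1136]

P_post[0,1] = 0.0006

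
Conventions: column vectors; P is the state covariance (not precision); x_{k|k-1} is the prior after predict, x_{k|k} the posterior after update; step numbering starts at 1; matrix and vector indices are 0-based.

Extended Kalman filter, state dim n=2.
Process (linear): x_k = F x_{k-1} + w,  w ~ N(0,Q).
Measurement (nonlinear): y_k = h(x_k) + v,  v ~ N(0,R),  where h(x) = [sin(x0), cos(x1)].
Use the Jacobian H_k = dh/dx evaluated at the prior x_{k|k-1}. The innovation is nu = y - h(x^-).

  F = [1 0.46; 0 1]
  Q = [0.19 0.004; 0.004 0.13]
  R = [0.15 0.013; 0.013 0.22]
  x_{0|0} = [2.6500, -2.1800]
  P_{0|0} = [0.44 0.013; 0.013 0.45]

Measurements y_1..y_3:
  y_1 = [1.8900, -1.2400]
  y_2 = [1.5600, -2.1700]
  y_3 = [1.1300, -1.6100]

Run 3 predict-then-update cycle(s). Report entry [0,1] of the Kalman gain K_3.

step 1: x^-=[1.6472, -2.1800]  P^-=[0.7372 0.2240; 0.2240 0.5800]  H_jac=[-0.0763 0.0000; 0.0000 0.8201]  S=[0.1543 -0.0010; -0.0010 0.6101]  K=[-0.3627 0.3005; -0.1056 0.7795]  nu=[0.8929, -0.6678]  x^+=[1.1227, -2.7949]  P^+=[0.6616 0.0749; 0.0749 0.2074]
step 2: x^-=[-0.1630, -2.7949]  P^-=[0.9643 0.1743; 0.1743 0.3374]  H_jac=[0.9868 0.0000; 0.0000 0.3398]  S=[1.0890 0.0714; 0.0714 0.2590]  K=[0.8747 -0.0126; 0.1312 0.4066]  nu=[1.7222, -1.2295]  x^+=[1.3589, -3.0687]  P^+=[0.1328 0.0253; 0.0253 0.2682]
step 3: x^-=[-0.0527, -3.0687]  P^-=[0.4028 0.1527; 0.1527 0.3982]  H_jac=[0.9986 0.0000; 0.0000 0.0728]  S=[0.5517 0.0241; 0.0241 0.2221]  K=[0.7304 -0.0292; 0.2720 0.1010]  nu=[1.1827, -0.6127]  x^+=[0.8290, -2.8090]  P^+=[0.1093 0.0422; 0.0422 0.3538]

K[0,1] = -0.0292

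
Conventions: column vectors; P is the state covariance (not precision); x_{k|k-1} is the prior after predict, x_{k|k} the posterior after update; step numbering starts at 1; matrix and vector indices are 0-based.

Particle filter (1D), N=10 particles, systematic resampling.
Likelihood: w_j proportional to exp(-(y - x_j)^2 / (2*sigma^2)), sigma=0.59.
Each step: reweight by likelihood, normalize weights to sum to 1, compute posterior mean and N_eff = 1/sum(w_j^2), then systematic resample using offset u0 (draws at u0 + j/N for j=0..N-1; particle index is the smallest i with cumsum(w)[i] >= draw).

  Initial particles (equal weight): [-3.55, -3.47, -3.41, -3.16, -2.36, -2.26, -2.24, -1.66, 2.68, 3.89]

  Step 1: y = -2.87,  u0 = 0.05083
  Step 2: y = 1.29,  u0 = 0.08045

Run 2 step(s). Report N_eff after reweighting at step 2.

N_eff = 3.5345

step 1: w=[0.1115, 0.1291, 0.1425, 0.1920, 0.1491, 0.1269, 0.1225, 0.0264, 0.0000, 0.0000]  mean=-2.8933  Neff=7.1280  idx=[0, 1, 2, 2, 3, 3, 4, 5, 5, 6]
step 2: w=[0.0000, 0.0000, 0.0000, 0.0000, 0.0000, 0.0000, 0.0993, 0.2792, 0.2792, 0.3422]  mean=-2.2631  Neff=3.5345  idx=[6, 7, 7, 8, 8, 8, 9, 9, 9, 9]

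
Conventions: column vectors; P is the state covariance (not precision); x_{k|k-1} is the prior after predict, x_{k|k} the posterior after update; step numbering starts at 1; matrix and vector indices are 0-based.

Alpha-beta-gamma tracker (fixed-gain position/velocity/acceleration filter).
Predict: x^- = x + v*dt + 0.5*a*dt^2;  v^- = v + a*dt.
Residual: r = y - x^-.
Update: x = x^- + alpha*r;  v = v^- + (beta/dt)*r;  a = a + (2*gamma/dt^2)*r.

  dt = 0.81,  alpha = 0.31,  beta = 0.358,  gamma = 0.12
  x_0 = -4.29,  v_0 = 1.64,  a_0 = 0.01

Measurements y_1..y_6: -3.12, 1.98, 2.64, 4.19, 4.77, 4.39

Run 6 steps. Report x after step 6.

step 1: x_pred=-2.9583  r=-0.1617  x^+=-3.0084  v^+=1.5766  a^+=-0.0491
step 2: x_pred=-1.7475  r=3.7275  x^+=-0.5920  v^+=3.1843  a^+=1.3144
step 3: x_pred=2.4185  r=0.2215  x^+=2.4872  v^+=4.3468  a^+=1.3954
step 4: x_pred=6.4658  r=-2.2758  x^+=5.7603  v^+=4.4712  a^+=0.5629
step 5: x_pred=9.5667  r=-4.7967  x^+=8.0797  v^+=2.8072  a^+=-1.1917
step 6: x_pred=9.9626  r=-5.5726  x^+=8.2351  v^+=-0.6211  a^+=-3.2302

x_post = 8.2351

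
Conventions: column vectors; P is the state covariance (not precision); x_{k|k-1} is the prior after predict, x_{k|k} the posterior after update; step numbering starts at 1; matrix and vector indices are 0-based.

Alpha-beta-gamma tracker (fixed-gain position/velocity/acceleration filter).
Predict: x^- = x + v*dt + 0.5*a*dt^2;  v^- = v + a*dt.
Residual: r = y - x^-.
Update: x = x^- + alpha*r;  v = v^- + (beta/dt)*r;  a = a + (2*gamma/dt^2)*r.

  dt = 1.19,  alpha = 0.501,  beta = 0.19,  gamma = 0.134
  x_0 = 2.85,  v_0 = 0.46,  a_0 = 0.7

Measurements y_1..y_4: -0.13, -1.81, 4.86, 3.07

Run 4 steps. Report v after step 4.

v_post = -0.0526

step 1: x_pred=3.8930  r=-4.0230  x^+=1.8775  v^+=0.6507  a^+=-0.0614
step 2: x_pred=2.6083  r=-4.4183  x^+=0.3947  v^+=-0.1278  a^+=-0.8975
step 3: x_pred=-0.3929  r=5.2529  x^+=2.2388  v^+=-0.3572  a^+=0.0966
step 4: x_pred=1.8821  r=1.1879  x^+=2.4773  v^+=-0.0526  a^+=0.3214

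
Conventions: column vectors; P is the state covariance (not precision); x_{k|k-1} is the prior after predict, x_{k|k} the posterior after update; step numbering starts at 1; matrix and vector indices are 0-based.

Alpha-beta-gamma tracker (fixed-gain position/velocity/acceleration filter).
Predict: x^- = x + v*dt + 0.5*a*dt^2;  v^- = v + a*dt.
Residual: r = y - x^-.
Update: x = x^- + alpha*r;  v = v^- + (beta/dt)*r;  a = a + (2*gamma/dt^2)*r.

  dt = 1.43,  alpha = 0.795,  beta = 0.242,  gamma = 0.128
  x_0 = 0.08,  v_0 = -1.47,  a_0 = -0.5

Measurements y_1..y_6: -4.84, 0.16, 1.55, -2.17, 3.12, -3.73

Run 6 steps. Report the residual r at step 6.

resid = -10.3645

step 1: x_pred=-2.5333  r=-2.3067  x^+=-4.3671  v^+=-2.5754  a^+=-0.7888
step 2: x_pred=-8.8564  r=9.0164  x^+=-1.6884  v^+=-2.1775  a^+=0.3400
step 3: x_pred=-4.4545  r=6.0045  x^+=0.3191  v^+=-0.6751  a^+=1.0917
step 4: x_pred=0.4698  r=-2.6398  x^+=-1.6288  v^+=0.4392  a^+=0.7612
step 5: x_pred=-0.2224  r=3.3424  x^+=2.4348  v^+=2.0934  a^+=1.1796
step 6: x_pred=6.6345  r=-10.3645  x^+=-1.6053  v^+=2.0263  a^+=-0.1179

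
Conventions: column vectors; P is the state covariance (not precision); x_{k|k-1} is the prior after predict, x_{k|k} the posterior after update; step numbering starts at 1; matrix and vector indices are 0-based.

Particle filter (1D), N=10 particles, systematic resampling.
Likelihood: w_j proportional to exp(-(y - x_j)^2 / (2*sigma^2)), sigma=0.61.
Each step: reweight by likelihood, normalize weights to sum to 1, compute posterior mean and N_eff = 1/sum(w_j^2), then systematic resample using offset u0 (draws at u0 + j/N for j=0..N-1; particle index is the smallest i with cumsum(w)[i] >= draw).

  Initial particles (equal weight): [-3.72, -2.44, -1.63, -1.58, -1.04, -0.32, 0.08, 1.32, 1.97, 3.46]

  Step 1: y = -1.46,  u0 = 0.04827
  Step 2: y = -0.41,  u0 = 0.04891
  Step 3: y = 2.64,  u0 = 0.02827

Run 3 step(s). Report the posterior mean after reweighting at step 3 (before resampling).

step 1: w=[0.0003, 0.0853, 0.2984, 0.3043, 0.2447, 0.0541, 0.0128, 0.0000, 0.0000, 0.0000]  mean=-1.4474  Neff=3.9700  idx=[1, 2, 2, 2, 3, 3, 3, 4, 4, 5]
step 2: w=[0.0013, 0.0444, 0.0444, 0.0444, 0.0521, 0.0521, 0.0521, 0.1924, 0.1924, 0.3244]  mean=-0.9712  Neff=5.1723  idx=[2, 4, 6, 7, 7, 8, 8, 9, 9, 9]
step 3: w=[0.0000, 0.0000, 0.0000, 0.0005, 0.0005, 0.0005, 0.0005, 0.3326, 0.3326, 0.3326]  mean=-0.3216  Neff=3.0130  idx=[7, 7, 7, 7, 8, 8, 8, 9, 9, 9]

post_mean = -0.3216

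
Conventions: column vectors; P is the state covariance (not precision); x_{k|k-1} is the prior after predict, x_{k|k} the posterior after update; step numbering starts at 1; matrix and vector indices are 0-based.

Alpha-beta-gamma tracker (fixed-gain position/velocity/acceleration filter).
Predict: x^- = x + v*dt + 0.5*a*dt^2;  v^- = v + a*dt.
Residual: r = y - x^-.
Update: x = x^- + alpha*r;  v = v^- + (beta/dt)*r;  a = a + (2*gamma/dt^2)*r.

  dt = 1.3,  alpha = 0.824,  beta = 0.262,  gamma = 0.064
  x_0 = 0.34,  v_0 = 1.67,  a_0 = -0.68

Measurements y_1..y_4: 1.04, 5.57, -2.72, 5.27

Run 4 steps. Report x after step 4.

step 1: x_pred=1.9364  r=-0.8964  x^+=1.1978  v^+=0.6053  a^+=-0.7479
step 2: x_pred=1.3527  r=4.2173  x^+=4.8278  v^+=0.4830  a^+=-0.4285
step 3: x_pred=5.0936  r=-7.8136  x^+=-1.3448  v^+=-1.6487  a^+=-1.0203
step 4: x_pred=-4.3503  r=9.6203  x^+=3.5768  v^+=-1.0363  a^+=-0.2916

x_post = 3.5768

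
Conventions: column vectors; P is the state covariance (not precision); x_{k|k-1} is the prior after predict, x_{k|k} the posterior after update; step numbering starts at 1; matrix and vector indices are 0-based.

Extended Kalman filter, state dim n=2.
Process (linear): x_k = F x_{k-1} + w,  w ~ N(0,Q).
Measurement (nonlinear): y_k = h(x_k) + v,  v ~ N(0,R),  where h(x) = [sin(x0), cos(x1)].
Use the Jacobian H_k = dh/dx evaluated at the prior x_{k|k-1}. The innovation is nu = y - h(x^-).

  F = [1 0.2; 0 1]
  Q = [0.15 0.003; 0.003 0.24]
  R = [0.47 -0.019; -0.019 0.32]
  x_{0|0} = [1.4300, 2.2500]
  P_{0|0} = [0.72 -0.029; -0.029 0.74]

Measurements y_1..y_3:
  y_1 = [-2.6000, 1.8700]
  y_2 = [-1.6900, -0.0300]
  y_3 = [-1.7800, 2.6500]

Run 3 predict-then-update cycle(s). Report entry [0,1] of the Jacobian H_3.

step 1: x^-=[1.8800, 2.2500]  P^-=[0.8880 0.1220; 0.1220 0.9800]  H_jac=[-0.3043 0.0000; 0.0000 -0.7781]  S=[0.5522 0.0099; 0.0099 0.9133]  K=[-0.4876 -0.0987; -0.0523 -0.8343]  nu=[-3.5526, 2.4982]  x^+=[3.3656, 0.3514]  P^+=[0.7469 0.0287; 0.0287 0.3419]
step 2: x^-=[3.4359, 0.3514]  P^-=[0.9220 0.1000; 0.1000 0.5819]  H_jac=[-0.9570 0.0000; 0.0000 -0.3443]  S=[1.3144 0.0140; 0.0140 0.3890]  K=[-0.6706 -0.0645; -0.0674 -0.5126]  nu=[-1.3999, -0.9689]  x^+=[4.4372, 0.9424]  P^+=[0.3281 0.0229; 0.0229 0.4727]
step 3: x^-=[4.6257, 0.9424]  P^-=[0.5061 0.1205; 0.1205 0.7127]  H_jac=[-0.0866 0.0000; 0.0000 -0.8090]  S=[0.4738 -0.0106; -0.0106 0.7864]  K=[-0.0953 -0.1252; -0.0384 -0.7337]  nu=[-0.7838, 2.0622]  x^+=[4.4422, -0.5405]  P^+=[0.4898 0.0473; 0.0473 0.2893]

H_jac[0,1] = 0.0000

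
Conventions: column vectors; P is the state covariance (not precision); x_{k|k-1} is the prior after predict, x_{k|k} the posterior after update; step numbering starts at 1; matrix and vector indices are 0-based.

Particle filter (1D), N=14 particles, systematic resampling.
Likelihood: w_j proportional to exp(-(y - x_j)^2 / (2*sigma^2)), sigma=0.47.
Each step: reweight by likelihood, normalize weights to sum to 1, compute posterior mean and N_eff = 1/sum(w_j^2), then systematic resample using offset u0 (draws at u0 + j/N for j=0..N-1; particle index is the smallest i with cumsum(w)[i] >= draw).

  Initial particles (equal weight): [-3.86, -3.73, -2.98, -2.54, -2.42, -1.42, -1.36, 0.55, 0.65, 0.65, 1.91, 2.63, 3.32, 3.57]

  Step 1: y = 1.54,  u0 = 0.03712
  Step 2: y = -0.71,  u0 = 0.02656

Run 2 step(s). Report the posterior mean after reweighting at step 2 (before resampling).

post_mean = 0.6189

step 1: w=[0.0000, 0.0000, 0.0000, 0.0000, 0.0000, 0.0000, 0.0000, 0.0874, 0.1338, 0.1338, 0.5896, 0.0546, 0.0006, 0.0001]  mean=1.4942  Neff=2.5374  idx=[7, 8, 8, 9, 9, 10, 10, 10, 10, 10, 10, 10, 10, 11]
step 2: w=[0.3115, 0.1721, 0.1721, 0.1721, 0.1721, 0.0000, 0.0000, 0.0000, 0.0000, 0.0000, 0.0000, 0.0000, 0.0000, 0.0000]  mean=0.6189  Neff=4.6398  idx=[0, 0, 0, 0, 1, 1, 1, 2, 2, 3, 3, 3, 4, 4]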